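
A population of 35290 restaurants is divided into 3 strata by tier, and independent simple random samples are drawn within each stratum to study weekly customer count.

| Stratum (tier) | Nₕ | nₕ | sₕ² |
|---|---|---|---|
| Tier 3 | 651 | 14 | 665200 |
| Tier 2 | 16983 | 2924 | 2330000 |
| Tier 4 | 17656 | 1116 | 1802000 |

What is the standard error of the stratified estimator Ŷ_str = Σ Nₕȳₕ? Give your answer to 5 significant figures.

825530

Var(Ŷ_str) = Σₕ Nₕ²(1 − fₕ)sₕ²/nₕ.
Tier 3: 651²·(1 − 14/651)·665200/14 = 1.9703557 × 10^10.
Tier 2: 16983²·(1 − 2924/16983)·2330000/2924 = 1.9025996 × 10^11.
Tier 4: 17656²·(1 − 1116/17656)·1802000/1116 = 4.7153987 × 10^11.
Sum = 6.8150339 × 10^11.
SE = √(6.8150339 × 10^11) = 825530.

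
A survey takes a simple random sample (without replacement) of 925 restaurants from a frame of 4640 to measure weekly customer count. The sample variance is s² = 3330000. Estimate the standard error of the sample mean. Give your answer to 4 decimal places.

53.6873

Under SRS without replacement, Var(ȳ) = (1 − f)·s²/n with f = n/N = 925/4640 = 0.19935345.
Var(ȳ) = (1 − 0.19935345)·3330000/925 = 0.80064655·3600 = 2882.3276.
SE(ȳ) = √(2882.3276) = 53.6873.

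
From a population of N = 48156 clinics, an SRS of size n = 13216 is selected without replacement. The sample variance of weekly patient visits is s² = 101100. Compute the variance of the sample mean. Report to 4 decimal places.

Under SRS without replacement, Var(ȳ) = (1 − f)·s²/n with f = n/N = 13216/48156 = 0.27444140.
Var(ȳ) = (1 − 0.27444140)·101100/13216 = 0.72555860·7.6498184 = 5.5503915.

5.5504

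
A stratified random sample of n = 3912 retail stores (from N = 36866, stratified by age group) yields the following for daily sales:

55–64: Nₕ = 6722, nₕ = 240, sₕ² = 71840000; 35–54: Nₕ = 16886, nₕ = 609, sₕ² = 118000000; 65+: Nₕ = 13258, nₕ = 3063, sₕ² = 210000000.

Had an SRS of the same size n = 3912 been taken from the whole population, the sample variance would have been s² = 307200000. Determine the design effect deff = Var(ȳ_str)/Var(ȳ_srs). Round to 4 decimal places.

0.7921

Var(ȳ_str) = Σ Wₕ²(1−fₕ)sₕ²/nₕ with Wₕ = Nₕ/36866:
  55–64: (6722/36866)²·(1−240/6722)·71840000/240 = 9596.4494
  35–54: (16886/36866)²·(1−609/16886)·118000000/609 = 39184.456
  65+: (13258/36866)²·(1−3063/13258)·210000000/3063 = 6818.4476
  → Var(ȳ_str) = 55599.353.
Var(ȳ_srs) = (1 − 3912/36866)·307200000/3912 = 70194.726.
deff = 55599.353 / 70194.726 = 0.7921.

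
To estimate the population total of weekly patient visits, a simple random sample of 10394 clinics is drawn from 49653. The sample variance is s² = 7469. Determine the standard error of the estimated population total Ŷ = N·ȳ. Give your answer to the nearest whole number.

37427

Var(Ŷ) = N²·Var(ȳ) = N²·(1 − n/N)·s²/n.
f = 10394/49653 = 0.20933277; Var(ȳ) = 0.79066723·7469/10394 = 0.5681637.
Var(Ŷ) = 49653² · 0.5681637 = 1.4007624 × 10^9.
SE(Ŷ) = √(1.4007624 × 10^9) = 37427.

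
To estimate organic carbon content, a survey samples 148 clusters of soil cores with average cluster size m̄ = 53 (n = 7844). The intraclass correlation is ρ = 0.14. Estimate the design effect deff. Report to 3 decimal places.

8.280

deff = 1 + (53 − 1)·0.14 = 1 + 7.28 = 8.28.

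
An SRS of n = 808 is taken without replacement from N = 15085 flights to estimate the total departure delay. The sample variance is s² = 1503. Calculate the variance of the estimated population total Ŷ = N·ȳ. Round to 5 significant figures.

Var(Ŷ) = N²·Var(ȳ) = N²·(1 − n/N)·s²/n.
f = 808/15085 = 0.05356314; Var(ȳ) = 0.94643686·1503/808 = 1.7605131.
Var(Ŷ) = 15085² · 1.7605131 = 4.0061748 × 10^8.

4.0062 × 10^8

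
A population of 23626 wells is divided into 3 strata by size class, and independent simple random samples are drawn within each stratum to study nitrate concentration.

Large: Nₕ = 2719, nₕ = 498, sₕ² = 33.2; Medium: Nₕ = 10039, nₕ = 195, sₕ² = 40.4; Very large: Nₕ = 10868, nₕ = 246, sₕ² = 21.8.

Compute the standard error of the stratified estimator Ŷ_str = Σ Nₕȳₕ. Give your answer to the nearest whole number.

Var(Ŷ_str) = Σₕ Nₕ²(1 − fₕ)sₕ²/nₕ.
Large: 2719²·(1 − 498/2719)·33.2/498 = 402593.27.
Medium: 10039²·(1 − 195/10039)·40.4/195 = 2.0474288 × 10^7.
Very large: 10868²·(1 − 246/10868)·21.8/246 = 1.023004 × 10^7.
Sum = 3.1106921 × 10^7.
SE = √(3.1106921 × 10^7) = 5577.

5577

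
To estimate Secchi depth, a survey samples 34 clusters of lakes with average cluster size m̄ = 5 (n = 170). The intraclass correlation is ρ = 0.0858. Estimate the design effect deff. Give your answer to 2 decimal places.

deff = 1 + (5 − 1)·0.0858 = 1 + 0.3432 = 1.3432.

1.34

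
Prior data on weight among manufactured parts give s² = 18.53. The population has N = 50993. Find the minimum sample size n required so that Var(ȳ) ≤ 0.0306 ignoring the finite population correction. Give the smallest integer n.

Without fpc, n₀ = s²/D = 18.53/0.0306 = 605.5556.
Rounding up, n = 606.

606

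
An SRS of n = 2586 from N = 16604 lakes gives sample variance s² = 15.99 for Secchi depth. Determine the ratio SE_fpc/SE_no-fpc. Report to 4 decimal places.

f = n/N = 2586/16604 = 0.15574560.
SE_no-fpc = √(s²/n) = 0.078633928; SE_fpc = √((1−f)s²/n) = 0.072251462.
Ratio = √(1−f) = 0.91883317.

0.9188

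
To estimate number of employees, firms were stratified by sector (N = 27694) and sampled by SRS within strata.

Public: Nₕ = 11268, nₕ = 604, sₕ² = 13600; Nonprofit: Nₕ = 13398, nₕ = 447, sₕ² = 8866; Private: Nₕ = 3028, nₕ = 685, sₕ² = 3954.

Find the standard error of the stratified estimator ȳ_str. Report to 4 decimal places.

Var(ȳ_str) = Σₕ Wₕ²(1 − fₕ)sₕ²/nₕ with Wₕ = Nₕ/N, N = 27694.
Public: Wₕ = 0.40687514; term = 0.40687514²·(1 − 0.05360312)·13600/604 = 3.5277481.
Nonprofit: Wₕ = 0.48378710; term = 0.48378710²·(1 − 0.03336319)·8866/447 = 4.4873723.
Private: Wₕ = 0.10933776; term = 0.10933776²·(1 − 0.22622193)·3954/685 = 0.053395281.
Sum = 8.0685157.
SE = √(8.0685157) = 2.8405.

2.8405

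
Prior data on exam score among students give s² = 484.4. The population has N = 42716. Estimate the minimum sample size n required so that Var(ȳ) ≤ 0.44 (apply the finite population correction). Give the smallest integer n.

Without fpc, n₀ = s²/D = 484.4/0.44 = 1100.9091.
With fpc, (1 − n/N)·s²/n ≤ D requires n ≥ n₀/(1 + n₀/N) = 1100.9091/(1 + 1100.9091/42716) = 1073.2485.
Rounding up, n = 1074.

1074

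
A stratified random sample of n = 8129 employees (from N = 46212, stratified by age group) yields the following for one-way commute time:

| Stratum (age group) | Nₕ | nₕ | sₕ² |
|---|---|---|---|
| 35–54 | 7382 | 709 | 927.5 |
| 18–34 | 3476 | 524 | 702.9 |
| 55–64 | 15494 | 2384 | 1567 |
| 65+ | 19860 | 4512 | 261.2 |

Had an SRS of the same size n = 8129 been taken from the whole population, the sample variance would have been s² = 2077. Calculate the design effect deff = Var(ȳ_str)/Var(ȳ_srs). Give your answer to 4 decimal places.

0.5101

Var(ȳ_str) = Σ Wₕ²(1−fₕ)sₕ²/nₕ with Wₕ = Nₕ/46212:
  35–54: (7382/46212)²·(1−709/7382)·927.5/709 = 0.03017542
  18–34: (3476/46212)²·(1−524/3476)·702.9/524 = 0.0064453848
  55–64: (15494/46212)²·(1−2384/15494)·1567/2384 = 0.062520071
  65+: (19860/46212)²·(1−4512/19860)·261.2/4512 = 0.0082627685
  → Var(ȳ_str) = 0.10740364.
Var(ȳ_srs) = (1 − 8129/46212)·2077/8129 = 0.21055995.
deff = 0.10740364 / 0.21055995 = 0.5101.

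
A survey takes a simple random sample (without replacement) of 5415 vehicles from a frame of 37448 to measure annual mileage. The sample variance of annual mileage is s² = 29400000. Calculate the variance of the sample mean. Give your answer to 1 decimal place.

Under SRS without replacement, Var(ȳ) = (1 − f)·s²/n with f = n/N = 5415/37448 = 0.14460051.
Var(ȳ) = (1 − 0.14460051)·29400000/5415 = 0.85539949·5429.3629 = 4644.2742.

4644.3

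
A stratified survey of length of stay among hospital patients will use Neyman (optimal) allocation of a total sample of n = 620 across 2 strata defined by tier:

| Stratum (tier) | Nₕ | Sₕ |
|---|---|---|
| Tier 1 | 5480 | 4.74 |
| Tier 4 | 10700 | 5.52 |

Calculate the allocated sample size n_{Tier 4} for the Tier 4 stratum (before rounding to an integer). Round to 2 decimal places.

430.62

Neyman allocation: nₕ = n·NₕSₕ / Σⱼ NⱼSⱼ.
Σ NⱼSⱼ = 5480·4.74 + 10700·5.52 = 85039.2.
n_{Tier 4} = 620·10700·5.52 / 85039.2 = 430.62.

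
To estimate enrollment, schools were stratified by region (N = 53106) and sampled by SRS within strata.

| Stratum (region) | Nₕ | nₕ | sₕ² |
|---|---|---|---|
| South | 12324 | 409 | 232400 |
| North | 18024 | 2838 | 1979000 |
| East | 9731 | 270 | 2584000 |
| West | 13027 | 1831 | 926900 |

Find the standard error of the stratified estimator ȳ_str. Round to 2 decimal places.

20.88

Var(ȳ_str) = Σₕ Wₕ²(1 − fₕ)sₕ²/nₕ with Wₕ = Nₕ/N, N = 53106.
South: Wₕ = 0.23206417; term = 0.23206417²·(1 − 0.03318728)·232400/409 = 29.584986.
North: Wₕ = 0.33939668; term = 0.33939668²·(1 − 0.15745672)·1979000/2838 = 67.676953.
East: Wₕ = 0.18323730; term = 0.18323730²·(1 − 0.02774638)·2584000/270 = 312.41802.
West: Wₕ = 0.24530185; term = 0.24530185²·(1 − 0.14055423)·926900/1831 = 26.1797.
Sum = 435.85966.
SE = √(435.85966) = 20.88.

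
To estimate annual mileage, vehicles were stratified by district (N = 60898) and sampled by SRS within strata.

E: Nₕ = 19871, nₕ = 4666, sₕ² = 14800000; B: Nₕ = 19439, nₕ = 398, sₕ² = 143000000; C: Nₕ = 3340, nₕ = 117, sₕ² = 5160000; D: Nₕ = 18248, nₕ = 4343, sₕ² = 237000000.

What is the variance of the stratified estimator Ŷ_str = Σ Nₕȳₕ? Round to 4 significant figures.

Var(Ŷ_str) = Σₕ Nₕ²(1 − fₕ)sₕ²/nₕ.
E: 19871²·(1 − 4666/19871)·14800000/4666 = 9.5834775 × 10^11.
B: 19439²·(1 − 398/19439)·143000000/398 = 1.3298928 × 10^14.
C: 3340²·(1 − 117/3340)·5160000/117 = 4.7475616 × 10^11.
D: 18248²·(1 − 4343/18248)·237000000/4343 = 1.3846652 × 10^13.
Sum = 1.4826904 × 10^14.

1.483 × 10^14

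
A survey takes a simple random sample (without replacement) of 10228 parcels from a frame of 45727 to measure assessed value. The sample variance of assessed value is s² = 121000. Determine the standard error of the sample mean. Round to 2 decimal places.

3.03

Under SRS without replacement, Var(ȳ) = (1 − f)·s²/n with f = n/N = 10228/45727 = 0.22367529.
Var(ȳ) = (1 − 0.22367529)·121000/10228 = 0.77632471·11.83027 = 9.1841308.
SE(ȳ) = √(9.1841308) = 3.03.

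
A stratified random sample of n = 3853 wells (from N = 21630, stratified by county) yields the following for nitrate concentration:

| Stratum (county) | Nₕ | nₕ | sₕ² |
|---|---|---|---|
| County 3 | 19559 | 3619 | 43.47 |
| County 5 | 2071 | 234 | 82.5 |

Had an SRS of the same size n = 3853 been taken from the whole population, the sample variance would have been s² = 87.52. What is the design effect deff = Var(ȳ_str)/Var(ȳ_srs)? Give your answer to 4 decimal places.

0.5823

Var(ȳ_str) = Σ Wₕ²(1−fₕ)sₕ²/nₕ with Wₕ = Nₕ/21630:
  County 3: (19559/21630)²·(1−3619/19559)·43.47/3619 = 0.0080042931
  County 5: (2071/21630)²·(1−234/2071)·82.5/234 = 0.0028669116
  → Var(ȳ_str) = 0.010871205.
Var(ȳ_srs) = (1 − 3853/21630)·87.52/3853 = 0.018668536.
deff = 0.010871205 / 0.018668536 = 0.5823.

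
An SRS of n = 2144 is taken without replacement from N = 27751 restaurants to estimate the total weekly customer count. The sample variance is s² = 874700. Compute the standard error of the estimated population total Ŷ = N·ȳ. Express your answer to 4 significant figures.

538400

Var(Ŷ) = N²·Var(ȳ) = N²·(1 − n/N)·s²/n.
f = 2144/27751 = 0.07725848; Var(ȳ) = 0.92274152·874700/2144 = 376.45616.
Var(Ŷ) = 27751² · 376.45616 = 2.8991567 × 10^11.
SE(Ŷ) = √(2.8991567 × 10^11) = 538400.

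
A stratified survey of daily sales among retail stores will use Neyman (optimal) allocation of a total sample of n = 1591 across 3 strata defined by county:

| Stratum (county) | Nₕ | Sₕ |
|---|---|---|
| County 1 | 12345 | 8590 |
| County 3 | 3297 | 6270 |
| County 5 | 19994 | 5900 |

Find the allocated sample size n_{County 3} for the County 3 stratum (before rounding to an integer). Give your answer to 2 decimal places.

Neyman allocation: nₕ = n·NₕSₕ / Σⱼ NⱼSⱼ.
Σ NⱼSⱼ = 12345·8590 + 3297·6270 + 19994·5900 = 2.4468034 × 10^8.
n_{County 3} = 1591·3297·6270 / (2.4468034 × 10^8) = 134.42.

134.42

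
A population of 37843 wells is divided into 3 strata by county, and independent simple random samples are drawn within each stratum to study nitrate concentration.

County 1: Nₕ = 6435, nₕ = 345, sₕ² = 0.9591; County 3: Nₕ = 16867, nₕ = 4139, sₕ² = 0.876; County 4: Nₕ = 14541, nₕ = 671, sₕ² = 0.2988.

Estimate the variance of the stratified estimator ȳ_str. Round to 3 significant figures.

1.71 × 10^-4

Var(ȳ_str) = Σₕ Wₕ²(1 − fₕ)sₕ²/nₕ with Wₕ = Nₕ/N, N = 37843.
County 1: Wₕ = 0.17004466; term = 0.17004466²·(1 − 0.05361305)·0.9591/345 = 7.6074573 × 10^-5.
County 3: Wₕ = 0.44570991; term = 0.44570991²·(1 − 0.24539041)·0.876/4139 = 3.172748 × 10^-5.
County 4: Wₕ = 0.38424544; term = 0.38424544²·(1 − 0.04614538)·0.2988/671 = 6.2713017 × 10^-5.
Sum = 1.7051507 × 10^-4.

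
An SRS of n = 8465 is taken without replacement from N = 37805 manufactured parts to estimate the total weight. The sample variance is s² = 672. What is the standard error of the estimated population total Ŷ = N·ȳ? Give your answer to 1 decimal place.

9383.7

Var(Ŷ) = N²·Var(ȳ) = N²·(1 − n/N)·s²/n.
f = 8465/37805 = 0.22391218; Var(ȳ) = 0.77608782·672/8465 = 0.061610279.
Var(Ŷ) = 37805² · 0.061610279 = 8.8054521 × 10^7.
SE(Ŷ) = √(8.8054521 × 10^7) = 9383.7.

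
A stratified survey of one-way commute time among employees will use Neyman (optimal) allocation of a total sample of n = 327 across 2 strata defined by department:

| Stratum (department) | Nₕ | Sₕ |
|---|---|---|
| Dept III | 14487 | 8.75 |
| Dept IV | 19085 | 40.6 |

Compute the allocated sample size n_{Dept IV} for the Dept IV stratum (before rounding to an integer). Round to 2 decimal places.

Neyman allocation: nₕ = n·NₕSₕ / Σⱼ NⱼSⱼ.
Σ NⱼSⱼ = 14487·8.75 + 19085·40.6 = 901612.25.
n_{Dept IV} = 327·19085·40.6 / 901612.25 = 281.03.

281.03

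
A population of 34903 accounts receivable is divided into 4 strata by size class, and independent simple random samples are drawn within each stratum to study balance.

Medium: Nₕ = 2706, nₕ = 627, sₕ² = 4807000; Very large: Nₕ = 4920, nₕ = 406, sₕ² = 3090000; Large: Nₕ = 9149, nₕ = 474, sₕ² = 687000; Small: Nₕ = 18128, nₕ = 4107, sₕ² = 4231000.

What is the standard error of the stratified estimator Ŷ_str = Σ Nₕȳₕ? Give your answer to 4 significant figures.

Var(Ŷ_str) = Σₕ Nₕ²(1 − fₕ)sₕ²/nₕ.
Medium: 2706²·(1 − 627/2706)·4807000/627 = 4.3130934 × 10^10.
Very large: 4920²·(1 − 406/4920)·3090000/406 = 1.6902818 × 10^11.
Large: 9149²·(1 − 474/9149)·687000/474 = 1.1503275 × 10^11.
Small: 18128²·(1 − 4107/18128)·4231000/4107 = 2.6184676 × 10^11.
Sum = 5.8903862 × 10^11.
SE = √(5.8903862 × 10^11) = 767500.

767500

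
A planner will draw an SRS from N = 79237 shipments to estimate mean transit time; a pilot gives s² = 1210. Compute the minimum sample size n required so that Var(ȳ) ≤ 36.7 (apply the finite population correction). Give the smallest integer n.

33

Without fpc, n₀ = s²/D = 1210/36.7 = 32.9700.
With fpc, (1 − n/N)·s²/n ≤ D requires n ≥ n₀/(1 + n₀/N) = 32.9700/(1 + 32.9700/79237) = 32.9563.
Rounding up, n = 33.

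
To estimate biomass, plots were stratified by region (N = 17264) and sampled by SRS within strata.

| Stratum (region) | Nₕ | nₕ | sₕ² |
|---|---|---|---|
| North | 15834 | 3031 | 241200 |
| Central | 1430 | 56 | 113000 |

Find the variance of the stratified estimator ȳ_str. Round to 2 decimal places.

Var(ȳ_str) = Σₕ Wₕ²(1 − fₕ)sₕ²/nₕ with Wₕ = Nₕ/N, N = 17264.
North: Wₕ = 0.91716867; term = 0.91716867²·(1 − 0.19142352)·241200/3031 = 54.126619.
Central: Wₕ = 0.08283133; term = 0.08283133²·(1 − 0.03916084)·113000/56 = 13.30241.
Sum = 67.429029.

67.43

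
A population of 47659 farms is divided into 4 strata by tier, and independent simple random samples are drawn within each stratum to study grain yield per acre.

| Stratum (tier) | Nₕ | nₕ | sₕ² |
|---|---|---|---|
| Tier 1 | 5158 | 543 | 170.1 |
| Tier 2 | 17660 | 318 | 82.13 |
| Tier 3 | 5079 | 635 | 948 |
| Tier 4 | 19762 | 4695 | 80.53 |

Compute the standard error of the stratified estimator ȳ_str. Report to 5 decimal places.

0.23493

Var(ȳ_str) = Σₕ Wₕ²(1 − fₕ)sₕ²/nₕ with Wₕ = Nₕ/N, N = 47659.
Tier 1: Wₕ = 0.10822720; term = 0.10822720²·(1 − 0.10527336)·170.1/543 = 0.0032829758.
Tier 2: Wₕ = 0.37054911; term = 0.37054911²·(1 − 0.01800680)·82.13/318 = 0.034823686.
Tier 3: Wₕ = 0.10656959; term = 0.10656959²·(1 − 0.12502461)·948/635 = 0.014835324.
Tier 4: Wₕ = 0.41465411; term = 0.41465411²·(1 − 0.23757717)·80.53/4695 = 0.0022484847.
Sum = 0.055190471.
SE = √(0.055190471) = 0.23493.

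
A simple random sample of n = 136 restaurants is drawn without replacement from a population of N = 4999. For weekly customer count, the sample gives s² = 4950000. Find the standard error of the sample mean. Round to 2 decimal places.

Under SRS without replacement, Var(ȳ) = (1 − f)·s²/n with f = n/N = 136/4999 = 0.02720544.
Var(ȳ) = (1 − 0.02720544)·4950000/136 = 0.97279456·36397.059 = 35406.861.
SE(ȳ) = √(35406.861) = 188.17.

188.17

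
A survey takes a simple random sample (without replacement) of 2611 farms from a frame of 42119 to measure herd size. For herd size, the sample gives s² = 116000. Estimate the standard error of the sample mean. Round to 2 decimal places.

6.46

Under SRS without replacement, Var(ȳ) = (1 − f)·s²/n with f = n/N = 2611/42119 = 0.06199103.
Var(ȳ) = (1 − 0.06199103)·116000/2611 = 0.93800897·44.427422 = 41.673321.
SE(ȳ) = √(41.673321) = 6.46.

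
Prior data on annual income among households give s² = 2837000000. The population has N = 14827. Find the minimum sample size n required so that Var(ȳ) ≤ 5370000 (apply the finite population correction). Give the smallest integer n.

511

Without fpc, n₀ = s²/D = 2837000000/5370000 = 528.3054.
With fpc, (1 − n/N)·s²/n ≤ D requires n ≥ n₀/(1 + n₀/N) = 528.3054/(1 + 528.3054/14827) = 510.1288.
Rounding up, n = 511.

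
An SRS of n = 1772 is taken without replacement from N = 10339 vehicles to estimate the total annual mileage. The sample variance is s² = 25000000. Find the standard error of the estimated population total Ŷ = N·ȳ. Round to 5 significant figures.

1.1179 × 10^6

Var(Ŷ) = N²·Var(ȳ) = N²·(1 − n/N)·s²/n.
f = 1772/10339 = 0.17138988; Var(ȳ) = 0.82861012·25000000/1772 = 11690.323.
Var(Ŷ) = 10339² · 11690.323 = 1.2496362 × 10^12.
SE(Ŷ) = √(1.2496362 × 10^12) = 1.1179 × 10^6.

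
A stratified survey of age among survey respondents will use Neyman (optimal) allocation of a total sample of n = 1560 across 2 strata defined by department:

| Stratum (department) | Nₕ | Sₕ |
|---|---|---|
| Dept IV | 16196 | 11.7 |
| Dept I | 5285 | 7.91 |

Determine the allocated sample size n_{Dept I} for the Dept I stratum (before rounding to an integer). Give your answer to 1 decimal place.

282.0

Neyman allocation: nₕ = n·NₕSₕ / Σⱼ NⱼSⱼ.
Σ NⱼSⱼ = 16196·11.7 + 5285·7.91 = 231297.55.
n_{Dept I} = 1560·5285·7.91 / 231297.55 = 282.0.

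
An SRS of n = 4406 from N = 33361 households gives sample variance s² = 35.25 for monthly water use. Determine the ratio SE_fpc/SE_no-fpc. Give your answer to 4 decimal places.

0.9316

f = n/N = 4406/33361 = 0.13207038.
SE_no-fpc = √(s²/n) = 0.089445257; SE_fpc = √((1−f)s²/n) = 0.083329652.
Ratio = √(1−f) = 0.93162740.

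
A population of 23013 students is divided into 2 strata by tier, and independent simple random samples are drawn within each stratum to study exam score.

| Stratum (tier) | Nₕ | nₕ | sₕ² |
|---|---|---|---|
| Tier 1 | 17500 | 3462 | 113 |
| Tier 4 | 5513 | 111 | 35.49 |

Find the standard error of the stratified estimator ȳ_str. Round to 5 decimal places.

0.18199

Var(ȳ_str) = Σₕ Wₕ²(1 − fₕ)sₕ²/nₕ with Wₕ = Nₕ/N, N = 23013.
Tier 1: Wₕ = 0.76043975; term = 0.76043975²·(1 − 0.19782857)·113/3462 = 0.015140778.
Tier 4: Wₕ = 0.23956025; term = 0.23956025²·(1 − 0.02013423)·35.49/111 = 0.017979562.
Sum = 0.03312034.
SE = √(0.03312034) = 0.18199.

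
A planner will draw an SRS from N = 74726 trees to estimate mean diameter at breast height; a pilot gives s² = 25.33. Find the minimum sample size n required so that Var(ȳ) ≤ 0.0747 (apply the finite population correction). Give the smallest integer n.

Without fpc, n₀ = s²/D = 25.33/0.0747 = 339.0897.
With fpc, (1 − n/N)·s²/n ≤ D requires n ≥ n₀/(1 + n₀/N) = 339.0897/(1 + 339.0897/74726) = 337.5579.
Rounding up, n = 338.

338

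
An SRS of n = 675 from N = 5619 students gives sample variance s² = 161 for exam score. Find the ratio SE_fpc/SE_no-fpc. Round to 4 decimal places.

0.9380

f = n/N = 675/5619 = 0.12012814.
SE_no-fpc = √(s²/n) = 0.48838358; SE_fpc = √((1−f)s²/n) = 0.45811105.
Ratio = √(1−f) = 0.93801485.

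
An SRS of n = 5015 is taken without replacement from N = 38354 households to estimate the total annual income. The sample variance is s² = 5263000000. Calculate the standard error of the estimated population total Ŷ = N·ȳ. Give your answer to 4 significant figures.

3.663 × 10^7

Var(Ŷ) = N²·Var(ȳ) = N²·(1 − n/N)·s²/n.
f = 5015/38354 = 0.13075559; Var(ȳ) = 0.86924441·5263000000/5015 = 912229.97.
Var(Ŷ) = 38354² · 912229.97 = 1.341917 × 10^15.
SE(Ŷ) = √(1.341917 × 10^15) = 3.663 × 10^7.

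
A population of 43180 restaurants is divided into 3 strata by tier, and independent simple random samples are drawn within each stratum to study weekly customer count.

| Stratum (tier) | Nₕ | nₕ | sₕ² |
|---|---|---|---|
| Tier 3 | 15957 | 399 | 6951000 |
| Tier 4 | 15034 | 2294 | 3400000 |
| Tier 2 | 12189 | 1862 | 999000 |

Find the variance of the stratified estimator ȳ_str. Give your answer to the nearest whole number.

2508

Var(ȳ_str) = Σₕ Wₕ²(1 − fₕ)sₕ²/nₕ with Wₕ = Nₕ/N, N = 43180.
Tier 3: Wₕ = 0.36954609; term = 0.36954609²·(1 − 0.02500470)·6951000/399 = 2319.6055.
Tier 4: Wₕ = 0.34817045; term = 0.34817045²·(1 − 0.15258747)·3400000/2294 = 152.25242.
Tier 2: Wₕ = 0.28228346; term = 0.28228346²·(1 − 0.15276069)·999000/1862 = 36.221196.
Sum = 2508.0791.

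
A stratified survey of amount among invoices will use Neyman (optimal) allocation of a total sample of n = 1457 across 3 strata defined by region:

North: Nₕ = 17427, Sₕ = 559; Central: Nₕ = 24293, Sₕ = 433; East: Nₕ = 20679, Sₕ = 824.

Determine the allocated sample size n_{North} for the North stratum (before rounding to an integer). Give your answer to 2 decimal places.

Neyman allocation: nₕ = n·NₕSₕ / Σⱼ NⱼSⱼ.
Σ NⱼSⱼ = 17427·559 + 24293·433 + 20679·824 = 3.7300058 × 10^7.
n_{North} = 1457·17427·559 / (3.7300058 × 10^7) = 380.53.

380.53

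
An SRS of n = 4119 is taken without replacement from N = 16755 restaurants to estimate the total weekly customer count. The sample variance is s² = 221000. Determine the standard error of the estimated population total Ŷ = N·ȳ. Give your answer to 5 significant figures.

Var(Ŷ) = N²·Var(ȳ) = N²·(1 − n/N)·s²/n.
f = 4119/16755 = 0.24583706; Var(ȳ) = 0.75416294·221000/4119 = 40.463707.
Var(Ŷ) = 16755² · 40.463707 = 1.1359377 × 10^10.
SE(Ŷ) = √(1.1359377 × 10^10) = 106580.

106580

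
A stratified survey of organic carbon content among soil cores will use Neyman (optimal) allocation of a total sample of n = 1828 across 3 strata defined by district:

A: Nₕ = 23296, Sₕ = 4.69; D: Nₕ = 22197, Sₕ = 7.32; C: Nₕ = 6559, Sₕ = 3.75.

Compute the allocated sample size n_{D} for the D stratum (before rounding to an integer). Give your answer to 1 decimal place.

1002.3

Neyman allocation: nₕ = n·NₕSₕ / Σⱼ NⱼSⱼ.
Σ NⱼSⱼ = 23296·4.69 + 22197·7.32 + 6559·3.75 = 296336.53.
n_{D} = 1828·22197·7.32 / 296336.53 = 1002.3.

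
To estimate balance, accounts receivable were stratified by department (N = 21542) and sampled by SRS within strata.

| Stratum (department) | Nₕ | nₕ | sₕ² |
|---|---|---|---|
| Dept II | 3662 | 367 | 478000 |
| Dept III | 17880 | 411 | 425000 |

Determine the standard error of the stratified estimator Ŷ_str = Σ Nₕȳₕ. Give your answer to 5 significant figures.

Var(Ŷ_str) = Σₕ Nₕ²(1 − fₕ)sₕ²/nₕ.
Dept II: 3662²·(1 − 367/3662)·478000/367 = 1.5715767 × 10^10.
Dept III: 17880²·(1 − 411/17880)·425000/411 = 3.2298523 × 10^11.
Sum = 3.38701 × 10^11.
SE = √(3.38701 × 10^11) = 581980.

581980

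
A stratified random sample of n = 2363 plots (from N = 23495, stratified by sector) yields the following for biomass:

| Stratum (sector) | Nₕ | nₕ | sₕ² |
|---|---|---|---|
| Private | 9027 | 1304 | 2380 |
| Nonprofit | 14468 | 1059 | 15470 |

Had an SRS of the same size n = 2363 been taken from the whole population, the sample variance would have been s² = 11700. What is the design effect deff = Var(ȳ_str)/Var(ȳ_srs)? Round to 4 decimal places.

1.2046

Var(ȳ_str) = Σ Wₕ²(1−fₕ)sₕ²/nₕ with Wₕ = Nₕ/23495:
  Private: (9027/23495)²·(1−1304/9027)·2380/1304 = 0.23050372
  Nonprofit: (14468/23495)²·(1−1059/14468)·15470/1059 = 5.1339111
  → Var(ȳ_str) = 5.3644148.
Var(ȳ_srs) = (1 − 2363/23495)·11700/2363 = 4.4533548.
deff = 5.3644148 / 4.4533548 = 1.2046.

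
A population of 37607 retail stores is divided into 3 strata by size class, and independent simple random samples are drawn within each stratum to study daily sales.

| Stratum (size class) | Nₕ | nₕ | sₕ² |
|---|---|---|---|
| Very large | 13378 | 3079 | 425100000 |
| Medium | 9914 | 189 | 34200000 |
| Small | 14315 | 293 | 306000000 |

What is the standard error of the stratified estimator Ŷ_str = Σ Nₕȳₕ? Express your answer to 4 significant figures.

Var(Ŷ_str) = Σₕ Nₕ²(1 − fₕ)sₕ²/nₕ.
Very large: 13378²·(1 − 3079/13378)·425100000/3079 = 1.9022503 × 10^13.
Medium: 9914²·(1 − 189/9914)·34200000/189 = 1.744628 × 10^13.
Small: 14315²·(1 − 293/14315)·306000000/293 = 2.0963081 × 10^14.
Sum = 2.4609959 × 10^14.
SE = √(2.4609959 × 10^14) = 1.569 × 10^7.

1.569 × 10^7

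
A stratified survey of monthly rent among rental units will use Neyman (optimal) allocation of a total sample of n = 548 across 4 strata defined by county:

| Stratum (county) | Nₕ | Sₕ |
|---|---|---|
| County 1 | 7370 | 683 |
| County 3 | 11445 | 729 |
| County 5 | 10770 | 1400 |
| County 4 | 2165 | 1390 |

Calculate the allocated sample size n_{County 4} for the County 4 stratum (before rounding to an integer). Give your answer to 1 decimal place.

Neyman allocation: nₕ = n·NₕSₕ / Σⱼ NⱼSⱼ.
Σ NⱼSⱼ = 7370·683 + 11445·729 + 10770·1400 + 2165·1390 = 3.1464465 × 10^7.
n_{County 4} = 548·2165·1390 / (3.1464465 × 10^7) = 52.4.

52.4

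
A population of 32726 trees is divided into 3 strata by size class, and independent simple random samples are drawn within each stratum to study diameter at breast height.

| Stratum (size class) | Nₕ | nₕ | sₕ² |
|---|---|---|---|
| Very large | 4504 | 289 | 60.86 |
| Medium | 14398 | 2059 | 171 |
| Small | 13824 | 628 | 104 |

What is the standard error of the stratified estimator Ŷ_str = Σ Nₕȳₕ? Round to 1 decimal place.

Var(Ŷ_str) = Σₕ Nₕ²(1 − fₕ)sₕ²/nₕ.
Very large: 4504²·(1 − 289/4504)·60.86/289 = 3.9978829 × 10^6.
Medium: 14398²·(1 − 2059/14398)·171/2059 = 1.4754412 × 10^7.
Small: 13824²·(1 − 628/13824)·104/628 = 3.0209931 × 10^7.
Sum = 4.8962226 × 10^7.
SE = √(4.8962226 × 10^7) = 6997.3.

6997.3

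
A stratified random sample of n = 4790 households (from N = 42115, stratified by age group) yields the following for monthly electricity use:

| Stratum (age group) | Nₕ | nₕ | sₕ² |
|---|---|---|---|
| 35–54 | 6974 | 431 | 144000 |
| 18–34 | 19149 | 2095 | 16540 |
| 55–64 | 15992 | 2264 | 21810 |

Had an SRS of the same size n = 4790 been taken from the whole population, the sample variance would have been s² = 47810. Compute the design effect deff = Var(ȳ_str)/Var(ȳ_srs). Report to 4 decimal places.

1.2708

Var(ȳ_str) = Σ Wₕ²(1−fₕ)sₕ²/nₕ with Wₕ = Nₕ/42115:
  35–54: (6974/42115)²·(1−431/6974)·144000/431 = 8.5954868
  18–34: (19149/42115)²·(1−2095/19149)·16540/2095 = 1.4536178
  55–64: (15992/42115)²·(1−2264/15992)·21810/2264 = 1.1923828
  → Var(ȳ_str) = 11.241487.
Var(ȳ_srs) = (1 − 4790/42115)·47810/4790 = 8.8459859.
deff = 11.241487 / 8.8459859 = 1.2708.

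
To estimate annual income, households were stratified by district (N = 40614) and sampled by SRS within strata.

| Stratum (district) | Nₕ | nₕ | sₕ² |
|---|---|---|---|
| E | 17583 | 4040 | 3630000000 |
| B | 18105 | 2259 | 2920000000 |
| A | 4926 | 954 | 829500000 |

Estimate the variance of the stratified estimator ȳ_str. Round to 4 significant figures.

Var(ȳ_str) = Σₕ Wₕ²(1 − fₕ)sₕ²/nₕ with Wₕ = Nₕ/N, N = 40614.
E: Wₕ = 0.43292953; term = 0.43292953²·(1 − 0.22976739)·3630000000/4040 = 129712.43.
B: Wₕ = 0.44578224; term = 0.44578224²·(1 − 0.12477216)·2920000000/2259 = 224819.13.
A: Wₕ = 0.12128823; term = 0.12128823²·(1 − 0.19366626)·829500000/954 = 10313.834.
Sum = 364845.39.

364800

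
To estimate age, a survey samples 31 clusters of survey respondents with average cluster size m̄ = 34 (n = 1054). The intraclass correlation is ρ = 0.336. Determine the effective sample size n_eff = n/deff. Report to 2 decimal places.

deff = 1 + (34 − 1)·0.336 = 1 + 11.088 = 12.088.
n_eff = 1054 / 12.088 = 87.19.

87.19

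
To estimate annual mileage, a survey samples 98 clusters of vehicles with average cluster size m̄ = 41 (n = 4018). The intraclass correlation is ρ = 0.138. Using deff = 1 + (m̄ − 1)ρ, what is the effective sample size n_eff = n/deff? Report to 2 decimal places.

deff = 1 + (41 − 1)·0.138 = 1 + 5.52 = 6.52.
n_eff = 4018 / 6.52 = 616.26.

616.26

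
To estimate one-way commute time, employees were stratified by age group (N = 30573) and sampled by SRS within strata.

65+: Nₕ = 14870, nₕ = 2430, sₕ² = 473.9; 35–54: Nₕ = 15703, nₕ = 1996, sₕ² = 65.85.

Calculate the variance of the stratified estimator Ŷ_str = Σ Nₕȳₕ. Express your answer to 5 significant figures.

Var(Ŷ_str) = Σₕ Nₕ²(1 − fₕ)sₕ²/nₕ.
65+: 14870²·(1 − 2430/14870)·473.9/2430 = 3.6075452 × 10^7.
35–54: 15703²·(1 − 1996/15703)·65.85/1996 = 7.1010126 × 10^6.
Sum = 4.3176465 × 10^7.

4.3176 × 10^7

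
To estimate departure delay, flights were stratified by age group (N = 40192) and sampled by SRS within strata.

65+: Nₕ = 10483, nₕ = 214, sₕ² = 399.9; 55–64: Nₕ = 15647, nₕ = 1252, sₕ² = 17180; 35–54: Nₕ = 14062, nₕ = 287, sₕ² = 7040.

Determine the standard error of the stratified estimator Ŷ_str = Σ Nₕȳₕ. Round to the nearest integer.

Var(Ŷ_str) = Σₕ Nₕ²(1 − fₕ)sₕ²/nₕ.
65+: 10483²·(1 − 214/10483)·399.9/214 = 2.0116451 × 10^8.
55–64: 15647²·(1 − 1252/15647)·17180/1252 = 3.0907337 × 10^9.
35–54: 14062²·(1 − 287/14062)·7040/287 = 4.7514861 × 10^9.
Sum = 8.0433843 × 10^9.
SE = √(8.0433843 × 10^9) = 89685.

89685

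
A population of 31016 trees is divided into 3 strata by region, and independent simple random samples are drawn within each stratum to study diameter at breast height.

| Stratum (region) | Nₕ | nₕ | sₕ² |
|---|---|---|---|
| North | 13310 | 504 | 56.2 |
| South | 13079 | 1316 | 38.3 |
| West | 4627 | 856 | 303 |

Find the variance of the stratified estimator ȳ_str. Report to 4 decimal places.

0.0308

Var(ȳ_str) = Σₕ Wₕ²(1 − fₕ)sₕ²/nₕ with Wₕ = Nₕ/N, N = 31016.
North: Wₕ = 0.42913335; term = 0.42913335²·(1 − 0.03786627)·56.2/504 = 0.019757216.
South: Wₕ = 0.42168558; term = 0.42168558²·(1 − 0.10061931)·38.3/1316 = 0.0046544026.
West: Wₕ = 0.14918107; term = 0.14918107²·(1 − 0.18500108)·303/856 = 0.0064202704.
Sum = 0.030831889.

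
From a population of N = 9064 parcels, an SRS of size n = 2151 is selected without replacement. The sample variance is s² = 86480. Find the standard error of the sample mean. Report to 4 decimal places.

Under SRS without replacement, Var(ȳ) = (1 − f)·s²/n with f = n/N = 2151/9064 = 0.23731244.
Var(ȳ) = (1 − 0.23731244)·86480/2151 = 0.76268756·40.204556 = 30.663515.
SE(ȳ) = √(30.663515) = 5.5375.

5.5375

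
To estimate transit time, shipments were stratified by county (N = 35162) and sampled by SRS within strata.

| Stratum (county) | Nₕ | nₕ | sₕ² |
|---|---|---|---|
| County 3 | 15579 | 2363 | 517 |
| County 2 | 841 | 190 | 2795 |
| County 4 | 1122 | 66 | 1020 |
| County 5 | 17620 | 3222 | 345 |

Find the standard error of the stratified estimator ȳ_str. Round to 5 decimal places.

Var(ȳ_str) = Σₕ Wₕ²(1 − fₕ)sₕ²/nₕ with Wₕ = Nₕ/N, N = 35162.
County 3: Wₕ = 0.44306353; term = 0.44306353²·(1 − 0.15167854)·517/2363 = 0.036435043.
County 2: Wₕ = 0.02391787; term = 0.02391787²·(1 − 0.22592152)·2795/190 = 0.0065141545.
County 4: Wₕ = 0.03190945; term = 0.03190945²·(1 − 0.05882353)·1020/66 = 0.014810369.
County 5: Wₕ = 0.50110915; term = 0.50110915²·(1 − 0.18286039)·345/3222 = 0.021971236.
Sum = 0.079730803.
SE = √(0.079730803) = 0.28237.

0.28237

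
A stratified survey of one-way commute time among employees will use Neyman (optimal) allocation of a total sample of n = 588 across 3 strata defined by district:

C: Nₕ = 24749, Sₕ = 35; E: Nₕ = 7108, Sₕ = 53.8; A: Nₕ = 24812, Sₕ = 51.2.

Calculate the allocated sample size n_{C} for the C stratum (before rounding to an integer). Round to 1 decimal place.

202.2

Neyman allocation: nₕ = n·NₕSₕ / Σⱼ NⱼSⱼ.
Σ NⱼSⱼ = 24749·35 + 7108·53.8 + 24812·51.2 = 2.5189998 × 10^6.
n_{C} = 588·24749·35 / (2.5189998 × 10^6) = 202.2.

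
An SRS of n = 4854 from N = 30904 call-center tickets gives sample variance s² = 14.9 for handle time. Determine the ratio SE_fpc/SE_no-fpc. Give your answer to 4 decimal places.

0.9181

f = n/N = 4854/30904 = 0.15706705.
SE_no-fpc = √(s²/n) = 0.055404271; SE_fpc = √((1−f)s²/n) = 0.050867426.
Ratio = √(1−f) = 0.91811380.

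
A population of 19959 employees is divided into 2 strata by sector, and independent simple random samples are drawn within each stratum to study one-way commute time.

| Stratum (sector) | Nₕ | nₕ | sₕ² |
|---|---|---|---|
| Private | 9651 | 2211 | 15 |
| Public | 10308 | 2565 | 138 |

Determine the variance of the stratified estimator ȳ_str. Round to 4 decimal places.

0.0120

Var(ȳ_str) = Σₕ Wₕ²(1 − fₕ)sₕ²/nₕ with Wₕ = Nₕ/N, N = 19959.
Private: Wₕ = 0.48354126; term = 0.48354126²·(1 − 0.22909543)·15/2211 = 0.0012228416.
Public: Wₕ = 0.51645874; term = 0.51645874²·(1 − 0.24883586)·138/2565 = 0.01077948.
Sum = 0.012002322.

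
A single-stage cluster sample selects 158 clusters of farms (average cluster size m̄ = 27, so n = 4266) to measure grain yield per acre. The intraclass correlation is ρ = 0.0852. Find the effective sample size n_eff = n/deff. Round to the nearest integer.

deff = 1 + (27 − 1)·0.0852 = 1 + 2.2152 = 3.2152.
n_eff = 4266 / 3.2152 = 1327.

1327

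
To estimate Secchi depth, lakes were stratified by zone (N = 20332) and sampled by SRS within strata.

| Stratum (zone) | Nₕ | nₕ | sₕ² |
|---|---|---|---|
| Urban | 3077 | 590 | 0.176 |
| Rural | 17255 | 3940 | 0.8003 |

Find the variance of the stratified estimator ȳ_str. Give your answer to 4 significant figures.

1.184 × 10^-4

Var(ȳ_str) = Σₕ Wₕ²(1 − fₕ)sₕ²/nₕ with Wₕ = Nₕ/N, N = 20332.
Urban: Wₕ = 0.15133779; term = 0.15133779²·(1 − 0.19174521)·0.176/590 = 5.5220932 × 10^-6.
Rural: Wₕ = 0.84866221; term = 0.84866221²·(1 − 0.22833961)·0.8003/3940 = 1.1288923 × 10^-4.
Sum = 1.1841132 × 10^-4.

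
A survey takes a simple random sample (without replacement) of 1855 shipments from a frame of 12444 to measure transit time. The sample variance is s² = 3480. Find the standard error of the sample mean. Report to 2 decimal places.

1.26

Under SRS without replacement, Var(ȳ) = (1 − f)·s²/n with f = n/N = 1855/12444 = 0.14906782.
Var(ȳ) = (1 − 0.14906782)·3480/1855 = 0.85093218·1.8760108 = 1.5963579.
SE(ȳ) = √(1.5963579) = 1.26.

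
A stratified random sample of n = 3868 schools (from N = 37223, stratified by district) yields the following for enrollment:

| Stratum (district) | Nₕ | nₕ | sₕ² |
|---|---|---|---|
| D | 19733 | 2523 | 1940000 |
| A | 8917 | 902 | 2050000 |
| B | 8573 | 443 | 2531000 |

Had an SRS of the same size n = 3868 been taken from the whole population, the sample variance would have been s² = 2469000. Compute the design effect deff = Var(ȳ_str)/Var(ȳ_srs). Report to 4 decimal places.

Var(ȳ_str) = Σ Wₕ²(1−fₕ)sₕ²/nₕ with Wₕ = Nₕ/37223:
  D: (19733/37223)²·(1−2523/19733)·1940000/2523 = 188.46718
  A: (8917/37223)²·(1−902/8917)·2050000/902 = 117.23219
  B: (8573/37223)²·(1−443/8573)·2531000/443 = 287.40151
  → Var(ȳ_str) = 593.10088.
Var(ȳ_srs) = (1 − 3868/37223)·2469000/3868 = 571.98442.
deff = 593.10088 / 571.98442 = 1.0369.

1.0369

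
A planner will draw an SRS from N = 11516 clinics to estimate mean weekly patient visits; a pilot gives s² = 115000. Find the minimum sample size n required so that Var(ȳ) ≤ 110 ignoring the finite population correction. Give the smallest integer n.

1046

Without fpc, n₀ = s²/D = 115000/110 = 1045.4545.
Rounding up, n = 1046.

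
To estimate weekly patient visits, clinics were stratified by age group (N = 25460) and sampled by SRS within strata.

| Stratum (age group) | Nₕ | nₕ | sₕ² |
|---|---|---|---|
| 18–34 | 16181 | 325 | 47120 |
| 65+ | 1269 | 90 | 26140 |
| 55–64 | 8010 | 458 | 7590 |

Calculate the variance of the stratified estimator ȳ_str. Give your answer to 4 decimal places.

59.6027

Var(ȳ_str) = Σₕ Wₕ²(1 − fₕ)sₕ²/nₕ with Wₕ = Nₕ/N, N = 25460.
18–34: Wₕ = 0.63554595; term = 0.63554595²·(1 − 0.02008529)·47120/325 = 57.385757.
65+: Wₕ = 0.04984289; term = 0.04984289²·(1 − 0.07092199)·26140/90 = 0.67038101.
55–64: Wₕ = 0.31461115; term = 0.31461115²·(1 − 0.05717853)·7590/458 = 1.5465145.
Sum = 59.602653.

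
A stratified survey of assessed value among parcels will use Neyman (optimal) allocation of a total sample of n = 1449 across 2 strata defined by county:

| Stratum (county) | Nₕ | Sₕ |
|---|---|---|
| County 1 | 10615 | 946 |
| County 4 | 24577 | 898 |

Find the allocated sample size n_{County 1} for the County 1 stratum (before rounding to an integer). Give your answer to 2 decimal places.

Neyman allocation: nₕ = n·NₕSₕ / Σⱼ NⱼSⱼ.
Σ NⱼSⱼ = 10615·946 + 24577·898 = 3.2111936 × 10^7.
n_{County 1} = 1449·10615·946 / (3.2111936 × 10^7) = 453.12.

453.12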